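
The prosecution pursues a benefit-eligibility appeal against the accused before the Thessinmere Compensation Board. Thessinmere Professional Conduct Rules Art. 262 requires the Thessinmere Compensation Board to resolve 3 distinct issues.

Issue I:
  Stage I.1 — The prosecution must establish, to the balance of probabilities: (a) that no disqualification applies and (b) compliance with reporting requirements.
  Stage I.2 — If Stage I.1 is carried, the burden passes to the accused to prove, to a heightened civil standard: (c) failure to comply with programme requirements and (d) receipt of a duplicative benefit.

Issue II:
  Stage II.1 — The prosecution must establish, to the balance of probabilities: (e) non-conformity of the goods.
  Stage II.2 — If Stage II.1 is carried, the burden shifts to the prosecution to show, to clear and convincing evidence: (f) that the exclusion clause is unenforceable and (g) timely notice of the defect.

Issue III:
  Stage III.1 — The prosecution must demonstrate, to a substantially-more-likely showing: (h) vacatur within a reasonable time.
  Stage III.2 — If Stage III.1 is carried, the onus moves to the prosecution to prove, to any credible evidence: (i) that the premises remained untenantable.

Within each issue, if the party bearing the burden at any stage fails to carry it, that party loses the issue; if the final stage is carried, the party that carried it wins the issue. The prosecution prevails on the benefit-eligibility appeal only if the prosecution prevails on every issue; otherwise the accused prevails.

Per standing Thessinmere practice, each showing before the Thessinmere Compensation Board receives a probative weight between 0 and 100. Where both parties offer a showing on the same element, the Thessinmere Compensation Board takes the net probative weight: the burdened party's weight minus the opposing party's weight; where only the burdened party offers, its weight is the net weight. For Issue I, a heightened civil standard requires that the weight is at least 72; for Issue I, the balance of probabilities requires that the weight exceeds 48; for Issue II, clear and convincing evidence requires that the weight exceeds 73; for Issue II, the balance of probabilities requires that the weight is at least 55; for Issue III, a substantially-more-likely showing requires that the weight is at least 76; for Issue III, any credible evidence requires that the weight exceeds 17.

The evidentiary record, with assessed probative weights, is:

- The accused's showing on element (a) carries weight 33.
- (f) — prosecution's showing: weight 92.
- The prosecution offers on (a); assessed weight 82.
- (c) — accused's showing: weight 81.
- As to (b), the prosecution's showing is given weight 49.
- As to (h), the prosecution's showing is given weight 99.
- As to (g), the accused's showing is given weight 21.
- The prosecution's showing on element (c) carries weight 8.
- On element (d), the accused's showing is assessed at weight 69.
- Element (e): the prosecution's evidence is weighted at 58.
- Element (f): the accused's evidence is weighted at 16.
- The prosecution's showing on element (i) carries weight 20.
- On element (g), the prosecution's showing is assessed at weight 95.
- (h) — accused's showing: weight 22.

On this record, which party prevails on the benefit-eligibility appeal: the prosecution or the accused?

— Issue I —
At Stage I.1 the prosecution must meet the balance of probabilities (weight exceeds 48): on (a) the weight is 82 less the opposing 33 gives net 49, > 48, so (a) meets the standard; on (b) the weight is 49, which does exceed 48, so (b) meets the standard.
  Stage I.1 carried; the burden shifts to the accused.
At Stage I.2 the accused must meet a heightened civil standard (weight is at least 72): on (c) the weight is 81 less the opposing 8 gives net 73, ≥ 72, so (c) meets the standard; on (d) the weight is 69, < 72, so (d) does not meet the standard.
  Not every element is met, so the accused fails to carry Stage I.2.
The analysis ends at Stage I.2; the prosecution prevails on this issue.
— Issue II —
At Stage II.1 the prosecution must meet the balance of probabilities (weight is at least 55): on (e) the weight is 58, ≥ 55, so (e) meets the standard.
  Stage II.1 carried; the burden remains with the prosecution.
At Stage II.2 the prosecution must meet clear and convincing evidence (weight exceeds 73): on (f) the weight is 92 less the opposing 16 gives net 76, which does exceed 73, so (f) meets the standard; on (g) the weight is 95 less the opposing 21 gives net 74, > 73, so (g) meets the standard.
  All elements met at the final stage.
Every stage carried; the prosecution prevails on this issue.
— Issue III —
Stage III.1 — burden on prosecution; standard: a substantially-more-likely showing (weight is at least 76).
    (h): 99 − 22 = 77 ≥ 76 [met]
  Stage III.1 is satisfied; the prosecution continues to bear the burden.
Stage III.2 — burden on prosecution; standard: any credible evidence (weight exceeds 17).
    (i): 20 > 17 [met]
  The prosecution carries the last stage.
Every stage carried; the prosecution prevails on this issue.
Per-issue: Issue I → prosecution; Issue II → prosecution; Issue III → prosecution. The prosecution must prevail on every issue; overall, the prosecution prevails.

prosecution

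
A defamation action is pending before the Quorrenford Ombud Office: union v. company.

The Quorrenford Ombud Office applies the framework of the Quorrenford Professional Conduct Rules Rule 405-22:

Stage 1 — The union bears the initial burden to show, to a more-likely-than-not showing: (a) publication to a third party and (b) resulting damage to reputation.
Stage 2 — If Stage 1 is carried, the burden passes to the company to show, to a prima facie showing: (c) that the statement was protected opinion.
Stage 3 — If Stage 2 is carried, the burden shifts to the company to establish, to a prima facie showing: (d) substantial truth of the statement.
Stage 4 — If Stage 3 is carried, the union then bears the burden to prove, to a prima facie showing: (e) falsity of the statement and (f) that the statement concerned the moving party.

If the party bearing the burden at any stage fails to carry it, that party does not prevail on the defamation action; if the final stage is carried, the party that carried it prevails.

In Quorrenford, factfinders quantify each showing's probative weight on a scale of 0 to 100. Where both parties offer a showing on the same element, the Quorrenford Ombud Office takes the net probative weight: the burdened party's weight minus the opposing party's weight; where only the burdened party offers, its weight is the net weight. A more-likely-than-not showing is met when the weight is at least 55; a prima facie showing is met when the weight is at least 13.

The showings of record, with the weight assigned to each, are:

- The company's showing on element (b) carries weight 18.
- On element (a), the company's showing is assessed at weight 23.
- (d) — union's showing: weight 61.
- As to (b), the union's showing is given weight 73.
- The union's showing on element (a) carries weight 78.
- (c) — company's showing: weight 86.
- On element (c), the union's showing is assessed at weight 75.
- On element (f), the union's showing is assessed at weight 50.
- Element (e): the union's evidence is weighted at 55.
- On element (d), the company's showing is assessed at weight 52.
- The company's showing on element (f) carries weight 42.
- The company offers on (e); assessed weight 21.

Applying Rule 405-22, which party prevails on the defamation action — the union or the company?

At Stage 1 the union must meet a more-likely-than-not showing (weight is at least 55): on (a) the weight is 78 less the opposing 23 gives net 55, ≥ 55, so (a) meets the standard; on (b) the weight is 73 less the opposing 18 gives net 55, which does reach 55, so (b) meets the standard.
  Stage 1 carried; the burden shifts to the company.
At Stage 2 the company must meet a prima facie showing (weight is at least 13): on (c) the weight is 86 less the opposing 75 gives net 11, < 13, so (c) does not meet the standard.
  Stage 2 not carried; the company fails its burden.
The analysis ends at Stage 2; the union prevails.

union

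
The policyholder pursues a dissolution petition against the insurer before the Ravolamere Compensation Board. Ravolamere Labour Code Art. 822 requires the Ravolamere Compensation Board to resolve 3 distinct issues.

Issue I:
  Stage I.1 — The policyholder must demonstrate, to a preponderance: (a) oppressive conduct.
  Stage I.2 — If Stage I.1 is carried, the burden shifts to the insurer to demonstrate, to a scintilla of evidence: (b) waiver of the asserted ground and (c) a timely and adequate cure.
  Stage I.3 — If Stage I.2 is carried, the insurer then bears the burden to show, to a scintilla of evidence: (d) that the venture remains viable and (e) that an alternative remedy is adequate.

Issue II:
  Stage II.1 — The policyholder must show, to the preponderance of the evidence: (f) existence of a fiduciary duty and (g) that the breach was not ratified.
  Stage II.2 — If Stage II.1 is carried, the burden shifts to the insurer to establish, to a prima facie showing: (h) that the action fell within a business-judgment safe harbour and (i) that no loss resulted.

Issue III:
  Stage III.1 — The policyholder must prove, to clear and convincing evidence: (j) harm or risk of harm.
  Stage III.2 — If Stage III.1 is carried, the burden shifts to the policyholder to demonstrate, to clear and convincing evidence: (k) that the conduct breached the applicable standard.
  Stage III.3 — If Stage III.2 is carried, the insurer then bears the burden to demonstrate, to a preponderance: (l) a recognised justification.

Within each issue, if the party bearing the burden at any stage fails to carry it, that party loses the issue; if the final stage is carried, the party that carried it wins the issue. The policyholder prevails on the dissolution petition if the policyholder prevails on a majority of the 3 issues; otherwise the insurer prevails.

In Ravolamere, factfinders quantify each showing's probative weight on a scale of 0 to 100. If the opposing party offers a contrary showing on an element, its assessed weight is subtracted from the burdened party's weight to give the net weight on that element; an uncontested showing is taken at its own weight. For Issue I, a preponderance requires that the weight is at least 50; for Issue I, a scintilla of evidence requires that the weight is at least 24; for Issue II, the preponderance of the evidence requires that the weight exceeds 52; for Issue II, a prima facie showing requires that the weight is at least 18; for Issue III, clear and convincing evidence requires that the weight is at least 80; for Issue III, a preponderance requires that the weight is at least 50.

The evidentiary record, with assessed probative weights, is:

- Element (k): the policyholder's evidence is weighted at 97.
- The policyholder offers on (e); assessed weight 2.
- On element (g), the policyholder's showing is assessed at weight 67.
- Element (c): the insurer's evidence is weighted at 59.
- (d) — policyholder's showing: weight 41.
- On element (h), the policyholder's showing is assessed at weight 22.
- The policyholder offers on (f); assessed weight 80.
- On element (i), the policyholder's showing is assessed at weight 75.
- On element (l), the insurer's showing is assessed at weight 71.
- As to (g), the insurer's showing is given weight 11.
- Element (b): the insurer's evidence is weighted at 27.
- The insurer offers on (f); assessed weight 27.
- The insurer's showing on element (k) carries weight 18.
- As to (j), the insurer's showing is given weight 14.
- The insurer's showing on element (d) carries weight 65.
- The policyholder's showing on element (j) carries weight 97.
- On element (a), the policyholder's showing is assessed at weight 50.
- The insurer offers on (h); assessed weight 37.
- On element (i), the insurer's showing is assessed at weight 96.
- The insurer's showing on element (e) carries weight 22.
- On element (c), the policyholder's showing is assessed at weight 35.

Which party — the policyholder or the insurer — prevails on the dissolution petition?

policyholder

— Issue I —
Stage I.1 — burden on policyholder; standard: a preponderance (weight is at least 50).
    (a): 50 ≥ 50 [met]
  All elements met. The burden passes to the insurer.
Stage I.2 — burden on insurer; standard: a scintilla of evidence (weight is at least 24).
    (b): 27 ≥ 24 [met]
    (c): 59 − 35 = 24 ≥ 24 [met]
  Stage I.2 carried; the burden remains with the insurer.
Stage I.3 — burden on insurer; standard: a scintilla of evidence (weight is at least 24).
    (d): 65 − 41 = 24 ≥ 24 [met]
    (e): 22 − 2 = 20 < 24 [not met]
  The insurer does not carry Stage I.3.
The policyholder prevails on this issue.
— Issue II —
At Stage II.1 the policyholder must meet the preponderance of the evidence (weight exceeds 52): on (f) the weight is 80 less the opposing 27 gives net 53, which does exceed 52, so (f) meets the standard; on (g) the weight is 67 less the opposing 11 gives net 56, which does exceed 52, so (g) meets the standard.
  The policyholder carries Stage II.1; the insurer now bears the burden.
At Stage II.2 the insurer must meet a prima facie showing (weight is at least 18): on (h) the weight is 37 less the opposing 22 gives net 15, < 18, so (h) does not meet the standard; on (i) the weight is 96 less the opposing 75 gives net 21, ≥ 18, so (i) meets the standard.
  Stage II.2 not carried; the insurer fails its burden.
The analysis ends at Stage II.2; the policyholder prevails on this issue.
— Issue III —
At Stage III.1 the policyholder must meet clear and convincing evidence (weight is at least 80): on (j) the weight is 97 less the opposing 14 gives net 83, which does reach 80, so (j) meets the standard.
  Stage III.1 is satisfied; the policyholder continues to bear the burden.
At Stage III.2 the policyholder must meet clear and convincing evidence (weight is at least 80): on (k) the weight is 97 less the opposing 18 gives net 79, < 80, so (k) does not meet the standard.
  Stage III.2 not carried; the policyholder fails its burden.
The analysis ends at Stage III.2; the insurer prevails on this issue.
Per-issue: Issue I → policyholder; Issue II → policyholder; Issue III → insurer. The policyholder must prevail on a majority of issues; overall, the policyholder prevails.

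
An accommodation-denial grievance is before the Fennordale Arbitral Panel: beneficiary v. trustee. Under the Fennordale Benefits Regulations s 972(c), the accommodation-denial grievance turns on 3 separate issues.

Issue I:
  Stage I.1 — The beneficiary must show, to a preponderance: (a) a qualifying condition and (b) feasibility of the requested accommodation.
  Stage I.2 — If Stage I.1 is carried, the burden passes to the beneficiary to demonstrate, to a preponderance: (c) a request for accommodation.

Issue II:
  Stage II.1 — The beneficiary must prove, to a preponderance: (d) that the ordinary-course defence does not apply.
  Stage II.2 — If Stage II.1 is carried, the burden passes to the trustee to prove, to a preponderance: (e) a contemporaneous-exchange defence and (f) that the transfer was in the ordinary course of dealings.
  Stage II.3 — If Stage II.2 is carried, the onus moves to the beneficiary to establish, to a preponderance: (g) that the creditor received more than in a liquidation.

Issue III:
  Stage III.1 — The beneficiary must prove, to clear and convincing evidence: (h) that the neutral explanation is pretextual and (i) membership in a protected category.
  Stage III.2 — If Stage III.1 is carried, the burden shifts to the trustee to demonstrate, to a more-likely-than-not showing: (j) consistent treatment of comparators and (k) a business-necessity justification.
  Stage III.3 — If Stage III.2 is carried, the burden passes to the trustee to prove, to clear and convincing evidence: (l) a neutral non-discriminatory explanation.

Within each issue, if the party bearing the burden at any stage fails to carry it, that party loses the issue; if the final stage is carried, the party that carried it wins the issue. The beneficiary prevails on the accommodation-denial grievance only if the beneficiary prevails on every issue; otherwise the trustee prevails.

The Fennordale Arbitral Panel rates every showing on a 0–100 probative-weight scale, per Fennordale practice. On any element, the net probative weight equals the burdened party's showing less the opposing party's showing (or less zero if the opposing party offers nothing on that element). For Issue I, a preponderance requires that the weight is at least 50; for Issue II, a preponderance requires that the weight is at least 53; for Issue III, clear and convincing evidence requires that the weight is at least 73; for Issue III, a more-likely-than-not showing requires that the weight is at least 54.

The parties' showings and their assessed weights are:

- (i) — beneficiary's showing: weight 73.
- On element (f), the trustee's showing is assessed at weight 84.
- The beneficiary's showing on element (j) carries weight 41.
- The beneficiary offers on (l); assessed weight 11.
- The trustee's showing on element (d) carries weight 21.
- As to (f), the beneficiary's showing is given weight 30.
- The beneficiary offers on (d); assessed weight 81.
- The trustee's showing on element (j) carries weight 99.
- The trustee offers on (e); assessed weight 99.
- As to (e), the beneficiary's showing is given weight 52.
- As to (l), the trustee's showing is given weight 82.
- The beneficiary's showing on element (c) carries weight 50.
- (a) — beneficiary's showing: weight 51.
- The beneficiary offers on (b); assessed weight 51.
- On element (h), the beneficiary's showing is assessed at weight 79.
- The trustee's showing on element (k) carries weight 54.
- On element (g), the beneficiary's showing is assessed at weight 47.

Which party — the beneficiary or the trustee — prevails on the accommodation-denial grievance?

beneficiary

— Issue I —
At Stage I.1 the beneficiary must meet a preponderance (weight is at least 50): on (a) the weight is 51, which does reach 50, so (a) meets the standard; on (b) the weight is 51, which does reach 50, so (b) meets the standard.
  Stage I.1 carried; the burden remains with the beneficiary.
At Stage I.2 the beneficiary must meet a preponderance (weight is at least 50): on (c) the weight is 50, which does reach 50, so (c) meets the standard.
  Stage I.2 carried; the final stage is satisfied.
All stages carried — the beneficiary prevails on this issue.
— Issue II —
At Stage II.1 the beneficiary must meet a preponderance (weight is at least 53): on (d) the weight is 81 less the opposing 21 gives net 60, which does reach 53, so (d) meets the standard.
  Stage II.1 carried; the burden shifts to the trustee.
At Stage II.2 the trustee must meet a preponderance (weight is at least 53): on (e) the weight is 99 less the opposing 52 gives net 47, which does not reach 53, so (e) does not meet the standard; on (f) the weight is 84 less the opposing 30 gives net 54, ≥ 53, so (f) meets the standard.
  Stage II.2 not carried; the trustee fails its burden.
The beneficiary prevails on this issue.
— Issue III —
Stage III.1 — burden on beneficiary; standard: clear and convincing evidence (weight is at least 73).
    (h): 79 ≥ 73 [met]
    (i): 73 ≥ 73 [met]
  Stage III.1 carried; the burden shifts to the trustee.
Stage III.2 — burden on trustee; standard: a more-likely-than-not showing (weight is at least 54).
    (j): 99 − 41 = 58 ≥ 54 [met]
    (k): 54 ≥ 54 [met]
  Stage III.2 is satisfied; the trustee continues to bear the burden.
Stage III.3 — burden on trustee; standard: clear and convincing evidence (weight is at least 73).
    (l): 82 − 11 = 71 < 73 [not met]
  Stage III.3 not carried; the trustee fails its burden.
The beneficiary prevails on this issue.
Per-issue: Issue I → beneficiary; Issue II → beneficiary; Issue III → beneficiary. The beneficiary must prevail on every issue; overall, the beneficiary prevails.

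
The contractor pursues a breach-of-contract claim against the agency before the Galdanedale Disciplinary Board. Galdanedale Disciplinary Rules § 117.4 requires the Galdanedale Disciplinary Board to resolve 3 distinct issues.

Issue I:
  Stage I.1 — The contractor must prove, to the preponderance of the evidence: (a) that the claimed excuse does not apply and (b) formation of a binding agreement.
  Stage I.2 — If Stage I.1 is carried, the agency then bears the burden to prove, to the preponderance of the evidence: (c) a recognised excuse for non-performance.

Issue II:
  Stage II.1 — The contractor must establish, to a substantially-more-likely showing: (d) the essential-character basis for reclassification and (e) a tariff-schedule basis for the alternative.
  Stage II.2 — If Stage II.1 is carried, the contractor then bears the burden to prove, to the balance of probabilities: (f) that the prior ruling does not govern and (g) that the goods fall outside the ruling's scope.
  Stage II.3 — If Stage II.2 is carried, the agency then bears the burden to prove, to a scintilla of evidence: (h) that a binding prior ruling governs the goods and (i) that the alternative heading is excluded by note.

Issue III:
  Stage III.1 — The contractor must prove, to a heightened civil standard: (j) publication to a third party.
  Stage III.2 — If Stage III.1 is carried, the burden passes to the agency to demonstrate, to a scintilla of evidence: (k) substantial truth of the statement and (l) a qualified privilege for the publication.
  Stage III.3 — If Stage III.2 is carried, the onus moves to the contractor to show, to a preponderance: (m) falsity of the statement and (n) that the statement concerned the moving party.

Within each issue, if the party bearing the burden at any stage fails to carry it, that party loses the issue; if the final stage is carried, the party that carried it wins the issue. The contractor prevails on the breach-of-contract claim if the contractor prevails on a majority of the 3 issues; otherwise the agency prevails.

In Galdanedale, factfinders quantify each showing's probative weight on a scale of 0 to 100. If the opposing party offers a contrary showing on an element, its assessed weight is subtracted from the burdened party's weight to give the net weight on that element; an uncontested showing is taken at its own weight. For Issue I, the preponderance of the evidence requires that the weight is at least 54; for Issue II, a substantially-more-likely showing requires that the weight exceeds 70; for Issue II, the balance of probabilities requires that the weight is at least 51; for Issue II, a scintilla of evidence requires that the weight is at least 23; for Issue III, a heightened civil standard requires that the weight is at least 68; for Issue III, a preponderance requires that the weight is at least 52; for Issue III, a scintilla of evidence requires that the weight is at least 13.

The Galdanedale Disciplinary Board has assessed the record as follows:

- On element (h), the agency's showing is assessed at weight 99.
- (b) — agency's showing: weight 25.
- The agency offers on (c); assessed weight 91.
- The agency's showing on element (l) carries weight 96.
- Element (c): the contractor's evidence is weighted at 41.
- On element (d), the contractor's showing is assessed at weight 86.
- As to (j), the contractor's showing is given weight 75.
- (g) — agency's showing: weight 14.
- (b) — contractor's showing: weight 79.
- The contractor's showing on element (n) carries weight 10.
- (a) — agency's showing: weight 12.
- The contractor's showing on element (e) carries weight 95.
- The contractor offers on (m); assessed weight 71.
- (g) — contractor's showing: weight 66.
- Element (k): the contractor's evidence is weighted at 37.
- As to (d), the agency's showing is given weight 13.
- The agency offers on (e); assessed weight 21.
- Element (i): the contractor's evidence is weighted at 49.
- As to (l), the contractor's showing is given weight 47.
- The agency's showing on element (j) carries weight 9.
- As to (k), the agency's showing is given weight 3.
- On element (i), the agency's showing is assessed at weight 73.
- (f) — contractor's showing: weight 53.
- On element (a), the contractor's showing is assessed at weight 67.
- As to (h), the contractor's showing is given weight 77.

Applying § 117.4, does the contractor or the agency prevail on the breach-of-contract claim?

contractor

— Issue I —
Stage I.1 (contractor, the preponderance of the evidence, weight is at least 54): (a) net 67−12=55 ≥ 54 — meets; (b) net 79−25=54 ≥ 54 — meets.
  All elements met. The burden passes to the agency.
Stage I.2 (agency, the preponderance of the evidence, weight is at least 54): (c) net 91−41=50 < 54 — fails.
  The agency does not carry Stage I.2.
So the contractor prevails on this issue.
— Issue II —
Stage II.1 — burden on contractor; standard: a substantially-more-likely showing (weight exceeds 70).
    (d): 86 − 13 = 73 > 70 [met]
    (e): 95 − 21 = 74 > 70 [met]
  Stage II.1 carried; the burden remains with the contractor.
Stage II.2 — burden on contractor; standard: the balance of probabilities (weight is at least 51).
    (f): 53 ≥ 51 [met]
    (g): 66 − 14 = 52 ≥ 51 [met]
  Stage II.2 is satisfied; the onus moves to the agency.
Stage II.3 — burden on agency; standard: a scintilla of evidence (weight is at least 23).
    (h): 99 − 77 = 22 < 23 [not met]
    (i): 73 − 49 = 24 ≥ 23 [met]
  Not every element is met, so the agency fails to carry Stage II.3.
The contractor prevails on this issue.
— Issue III —
Stage III.1 — burden on contractor; standard: a heightened civil standard (weight is at least 68).
    (j): 75 − 9 = 66 < 68 [not met]
  The contractor does not carry Stage III.1.
The agency prevails on this issue.
Per-issue: Issue I → contractor; Issue II → contractor; Issue III → agency. The contractor must prevail on a majority of issues; overall, the contractor prevails.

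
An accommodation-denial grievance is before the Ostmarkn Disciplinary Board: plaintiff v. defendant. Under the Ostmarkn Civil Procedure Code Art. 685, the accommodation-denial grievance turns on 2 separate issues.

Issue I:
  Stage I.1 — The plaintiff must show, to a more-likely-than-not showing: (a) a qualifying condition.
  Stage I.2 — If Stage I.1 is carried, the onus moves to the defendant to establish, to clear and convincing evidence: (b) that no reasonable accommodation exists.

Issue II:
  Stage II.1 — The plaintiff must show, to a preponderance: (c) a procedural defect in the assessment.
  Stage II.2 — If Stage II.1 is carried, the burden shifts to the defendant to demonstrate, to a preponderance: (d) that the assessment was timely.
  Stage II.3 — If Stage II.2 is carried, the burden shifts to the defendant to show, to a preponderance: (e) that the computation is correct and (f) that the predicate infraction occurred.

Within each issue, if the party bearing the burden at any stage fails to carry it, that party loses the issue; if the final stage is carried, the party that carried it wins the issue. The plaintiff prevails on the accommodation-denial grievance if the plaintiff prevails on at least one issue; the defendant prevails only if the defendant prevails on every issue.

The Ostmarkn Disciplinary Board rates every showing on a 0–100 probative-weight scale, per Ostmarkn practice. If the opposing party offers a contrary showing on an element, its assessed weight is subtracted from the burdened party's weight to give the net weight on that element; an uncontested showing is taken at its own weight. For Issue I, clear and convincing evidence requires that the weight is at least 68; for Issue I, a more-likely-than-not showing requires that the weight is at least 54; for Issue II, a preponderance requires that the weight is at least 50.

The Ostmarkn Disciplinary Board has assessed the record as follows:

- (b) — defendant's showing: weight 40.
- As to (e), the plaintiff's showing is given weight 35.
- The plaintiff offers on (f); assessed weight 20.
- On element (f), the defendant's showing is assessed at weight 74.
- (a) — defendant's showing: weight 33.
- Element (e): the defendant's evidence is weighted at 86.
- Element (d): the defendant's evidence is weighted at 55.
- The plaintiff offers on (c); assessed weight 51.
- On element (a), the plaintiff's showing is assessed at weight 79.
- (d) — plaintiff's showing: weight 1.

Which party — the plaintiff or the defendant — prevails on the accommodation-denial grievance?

defendant

— Issue I —
Stage I.1 (plaintiff, a more-likely-than-not showing, weight is at least 54): (a) net 79−33=46 < 54 — fails.
  The plaintiff does not carry Stage I.1.
So the defendant prevails on this issue.
— Issue II —
Stage II.1 (plaintiff, a preponderance, weight is at least 50): (c) 51 ≥ 50 — meets.
  Stage II.1 is satisfied; the onus moves to the defendant.
Stage II.2 (defendant, a preponderance, weight is at least 50): (d) net 55−1=54 ≥ 50 — meets.
  Stage II.2 carried; the burden remains with the defendant.
Stage II.3 (defendant, a preponderance, weight is at least 50): (e) net 86−35=51 ≥ 50 — meets; (f) net 74−20=54 ≥ 50 — meets.
  Stage II.3 carried; the final stage is satisfied.
All stages carried — the defendant prevails on this issue.
Per-issue: Issue I → defendant; Issue II → defendant. The plaintiff must prevail on at least one issue; overall, the defendant prevails.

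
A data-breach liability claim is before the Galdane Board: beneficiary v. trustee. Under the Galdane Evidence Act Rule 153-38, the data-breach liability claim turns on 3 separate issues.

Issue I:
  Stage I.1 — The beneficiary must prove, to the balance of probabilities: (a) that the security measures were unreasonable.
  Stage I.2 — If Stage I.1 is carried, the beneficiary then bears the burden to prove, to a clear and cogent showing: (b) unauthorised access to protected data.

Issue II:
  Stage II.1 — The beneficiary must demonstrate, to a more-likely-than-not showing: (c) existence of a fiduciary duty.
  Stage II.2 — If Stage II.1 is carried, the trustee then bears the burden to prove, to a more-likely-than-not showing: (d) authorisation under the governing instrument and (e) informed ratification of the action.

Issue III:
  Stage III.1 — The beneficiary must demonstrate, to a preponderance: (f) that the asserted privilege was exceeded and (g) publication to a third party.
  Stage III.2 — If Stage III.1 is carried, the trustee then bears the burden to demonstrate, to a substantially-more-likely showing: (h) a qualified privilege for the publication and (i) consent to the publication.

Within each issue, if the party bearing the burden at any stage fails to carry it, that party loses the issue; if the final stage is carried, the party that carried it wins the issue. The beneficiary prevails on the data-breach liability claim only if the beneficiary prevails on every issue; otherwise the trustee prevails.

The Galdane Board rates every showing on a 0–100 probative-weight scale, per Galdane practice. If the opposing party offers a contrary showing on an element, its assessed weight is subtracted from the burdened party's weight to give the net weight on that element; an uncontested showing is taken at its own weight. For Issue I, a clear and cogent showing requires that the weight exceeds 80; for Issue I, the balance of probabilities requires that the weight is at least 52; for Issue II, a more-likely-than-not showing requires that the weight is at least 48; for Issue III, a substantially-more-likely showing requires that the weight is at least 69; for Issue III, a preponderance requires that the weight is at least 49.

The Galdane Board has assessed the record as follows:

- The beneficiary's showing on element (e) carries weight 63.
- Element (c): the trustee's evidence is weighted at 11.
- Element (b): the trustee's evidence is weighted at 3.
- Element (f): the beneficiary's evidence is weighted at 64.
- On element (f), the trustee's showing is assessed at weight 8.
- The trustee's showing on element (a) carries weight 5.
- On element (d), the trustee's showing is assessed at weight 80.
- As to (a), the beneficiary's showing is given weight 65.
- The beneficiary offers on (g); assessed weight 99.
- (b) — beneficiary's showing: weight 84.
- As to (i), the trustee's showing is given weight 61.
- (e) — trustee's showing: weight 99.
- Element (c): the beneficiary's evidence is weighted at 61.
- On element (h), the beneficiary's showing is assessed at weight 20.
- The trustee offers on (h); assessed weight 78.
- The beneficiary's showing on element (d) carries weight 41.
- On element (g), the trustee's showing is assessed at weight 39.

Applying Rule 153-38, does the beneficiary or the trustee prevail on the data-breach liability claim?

— Issue I —
Stage I.1 (beneficiary, the balance of probabilities, weight is at least 52): (a) net 65−5=60 ≥ 52 — meets.
  Stage I.1 carried; the burden remains with the beneficiary.
Stage I.2 (beneficiary, a clear and cogent showing, weight exceeds 80): (b) net 84−3=81 > 80 — meets.
  The beneficiary carries the last stage.
With every stage satisfied, the beneficiary prevails on this issue.
— Issue II —
At Stage II.1 the beneficiary must meet a more-likely-than-not showing (weight is at least 48): on (c) the weight is 61 less the opposing 11 gives net 50, which does reach 48, so (c) meets the standard.
  Stage II.1 carried; the burden shifts to the trustee.
At Stage II.2 the trustee must meet a more-likely-than-not showing (weight is at least 48): on (d) the weight is 80 less the opposing 41 gives net 39, < 48, so (d) does not meet the standard; on (e) the weight is 99 less the opposing 63 gives net 36, < 48, so (e) does not meet the standard.
  Not every element is met, so the trustee fails to carry Stage II.2.
The analysis ends at Stage II.2; the beneficiary prevails on this issue.
— Issue III —
Stage III.1 (beneficiary, a preponderance, weight is at least 49): (f) net 64−8=56 ≥ 49 — meets; (g) net 99−39=60 ≥ 49 — meets.
  All elements met. The burden passes to the trustee.
Stage III.2 (trustee, a substantially-more-likely showing, weight is at least 69): (h) net 78−20=58 < 69 — fails; (i) 61 < 69 — fails.
  Not every element is met, so the trustee fails to carry Stage III.2.
The beneficiary prevails on this issue.
Per-issue: Issue I → beneficiary; Issue II → beneficiary; Issue III → beneficiary. The beneficiary must prevail on every issue; overall, the beneficiary prevails.

beneficiary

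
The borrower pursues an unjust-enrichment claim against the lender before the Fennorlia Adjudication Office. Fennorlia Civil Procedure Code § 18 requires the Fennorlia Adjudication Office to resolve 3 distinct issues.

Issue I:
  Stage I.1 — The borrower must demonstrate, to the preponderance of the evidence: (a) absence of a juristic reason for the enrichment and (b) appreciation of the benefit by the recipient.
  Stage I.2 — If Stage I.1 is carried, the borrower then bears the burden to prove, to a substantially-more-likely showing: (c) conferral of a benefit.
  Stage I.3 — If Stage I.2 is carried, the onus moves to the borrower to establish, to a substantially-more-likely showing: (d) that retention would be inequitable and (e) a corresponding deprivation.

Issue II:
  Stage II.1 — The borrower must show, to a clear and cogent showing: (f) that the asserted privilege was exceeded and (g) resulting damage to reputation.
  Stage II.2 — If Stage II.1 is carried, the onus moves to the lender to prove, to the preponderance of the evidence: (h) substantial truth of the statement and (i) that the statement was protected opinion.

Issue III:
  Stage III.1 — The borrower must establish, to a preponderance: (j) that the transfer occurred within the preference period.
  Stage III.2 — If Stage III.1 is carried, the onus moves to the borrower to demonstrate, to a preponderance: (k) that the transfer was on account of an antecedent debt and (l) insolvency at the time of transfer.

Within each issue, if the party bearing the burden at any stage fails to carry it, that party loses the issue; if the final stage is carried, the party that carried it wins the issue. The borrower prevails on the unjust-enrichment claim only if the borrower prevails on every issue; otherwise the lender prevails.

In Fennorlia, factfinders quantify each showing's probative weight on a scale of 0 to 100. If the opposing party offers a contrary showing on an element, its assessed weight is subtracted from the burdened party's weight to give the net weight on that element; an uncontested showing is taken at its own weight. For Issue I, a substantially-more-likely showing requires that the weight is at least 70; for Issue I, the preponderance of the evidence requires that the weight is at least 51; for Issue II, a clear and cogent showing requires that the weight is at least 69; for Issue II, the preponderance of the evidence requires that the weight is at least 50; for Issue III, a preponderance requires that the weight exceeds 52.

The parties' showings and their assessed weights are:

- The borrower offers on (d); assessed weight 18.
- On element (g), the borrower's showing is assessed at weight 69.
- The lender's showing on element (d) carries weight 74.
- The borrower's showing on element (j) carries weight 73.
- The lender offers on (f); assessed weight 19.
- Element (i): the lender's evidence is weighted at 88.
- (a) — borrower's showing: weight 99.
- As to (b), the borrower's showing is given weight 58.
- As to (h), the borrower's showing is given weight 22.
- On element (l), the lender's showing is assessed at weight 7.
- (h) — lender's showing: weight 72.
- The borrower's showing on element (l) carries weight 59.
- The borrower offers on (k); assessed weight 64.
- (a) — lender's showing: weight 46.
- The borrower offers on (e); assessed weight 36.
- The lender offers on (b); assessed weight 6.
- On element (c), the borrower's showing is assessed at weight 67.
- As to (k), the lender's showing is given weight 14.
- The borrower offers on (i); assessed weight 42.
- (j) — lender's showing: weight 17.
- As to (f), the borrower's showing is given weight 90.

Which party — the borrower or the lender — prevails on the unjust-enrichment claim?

lender

— Issue I —
At Stage I.1 the borrower must meet the preponderance of the evidence (weight is at least 51): on (a) the weight is 99 less the opposing 46 gives net 53, ≥ 51, so (a) meets the standard; on (b) the weight is 58 less the opposing 6 gives net 52, ≥ 51, so (b) meets the standard.
  Stage I.1 is satisfied; the borrower continues to bear the burden.
At Stage I.2 the borrower must meet a substantially-more-likely showing (weight is at least 70): on (c) the weight is 67, < 70, so (c) does not meet the standard.
  Stage I.2 not carried; the borrower fails its burden.
So the lender prevails on this issue.
— Issue II —
At Stage II.1 the borrower must meet a clear and cogent showing (weight is at least 69): on (f) the weight is 90 less the opposing 19 gives net 71, which does reach 69, so (f) meets the standard; on (g) the weight is 69, ≥ 69, so (g) meets the standard.
  The borrower carries Stage II.1; the lender now bears the burden.
At Stage II.2 the lender must meet the preponderance of the evidence (weight is at least 50): on (h) the weight is 72 less the opposing 22 gives net 50, ≥ 50, so (h) meets the standard; on (i) the weight is 88 less the opposing 42 gives net 46, < 50, so (i) does not meet the standard.
  The lender does not carry Stage II.2.
The borrower prevails on this issue.
— Issue III —
At Stage III.1 the borrower must meet a preponderance (weight exceeds 52): on (j) the weight is 73 less the opposing 17 gives net 56, > 52, so (j) meets the standard.
  Stage III.1 carried; the burden remains with the borrower.
At Stage III.2 the borrower must meet a preponderance (weight exceeds 52): on (k) the weight is 64 less the opposing 14 gives net 50, ≤ 52, so (k) does not meet the standard; on (l) the weight is 59 less the opposing 7 gives net 52, which does not exceed 52, so (l) does not meet the standard.
  Not every element is met, so the borrower fails to carry Stage III.2.
So the lender prevails on this issue.
Per-issue: Issue I → lender; Issue II → borrower; Issue III → lender. The borrower must prevail on every issue; overall, the lender prevails.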